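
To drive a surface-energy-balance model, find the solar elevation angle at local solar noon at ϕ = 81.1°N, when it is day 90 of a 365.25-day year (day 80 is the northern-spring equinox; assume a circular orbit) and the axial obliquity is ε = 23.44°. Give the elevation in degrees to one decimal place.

12.8°

Solar longitude: L_s = 360° × (90 − 80)/365.25 = 9.856°.
sin δ = sin 23.44° × sin 9.856° = 0.06809, so δ = +3.904°.
At local noon the hour angle is zero, so the zenith angle equals |ϕ − δ| = |+81.1° − (+3.904°)| = 77.196°.
Elevation = 90° − 77.196° = 12.8°.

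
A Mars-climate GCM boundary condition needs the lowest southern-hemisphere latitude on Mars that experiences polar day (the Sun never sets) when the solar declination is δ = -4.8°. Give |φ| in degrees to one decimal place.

|φ| = 85.2°

Polar day requires cos H₀ = −tan φ tan δ ≤ −1, i.e. tan φ tan δ ≥ 1.
The boundary is |tan φ| · |tan δ| = 1, so |φ| = 90° − |δ| = 90° − 4.8° = 85.2° in the southern hemisphere.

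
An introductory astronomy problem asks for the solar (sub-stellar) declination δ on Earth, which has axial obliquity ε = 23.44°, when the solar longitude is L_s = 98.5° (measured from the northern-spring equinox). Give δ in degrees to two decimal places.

sin δ = sin ε · sin L_s = sin 23.44° × sin 98.5° = 0.393419.
δ = arcsin(0.393419) = +23.17°.

δ = +23.17°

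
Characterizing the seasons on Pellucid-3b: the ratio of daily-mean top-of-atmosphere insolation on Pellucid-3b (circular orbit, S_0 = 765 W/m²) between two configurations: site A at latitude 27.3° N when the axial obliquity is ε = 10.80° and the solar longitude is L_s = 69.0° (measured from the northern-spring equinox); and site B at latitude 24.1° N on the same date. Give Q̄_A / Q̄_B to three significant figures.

— Configuration A (ϕ=+27.3°):
Solar declination: sin δ = sin ε · sin L_s = sin 10.80° × sin 69.0° = 0.17494, so δ = +10.075°.
cos h₀ = −tan(+27.3°) tan(+10.075°) = -0.0917, h₀ = 1.6626 rad.
Bracket: h₀ sin ϕ sin δ + cos ϕ cos δ sin h₀ = 1.6626×0.45865×0.17494 + 0.88862×0.98458×0.99579 = 0.133401 + 0.871234 = 1.004635.
Q̄ = (S_0/π) × [bracket] = (765/π) × 1.004635 = 244.64 W/m².
— Configuration B (ϕ=+24.1°):
cos h₀ = −tan(+24.1°) tan(+10.075°) = -0.0795, h₀ = 1.6504 rad.
Bracket: h₀ sin ϕ sin δ + cos ϕ cos δ sin h₀ = 1.6504×0.40833×0.17494 + 0.91283×0.98458×0.99684 = 0.117893 + 0.895914 = 1.013807.
Q̄ = (S_0/π) × [bracket] = (765/π) × 1.013807 = 246.87 W/m².
Ratio Q̄_A / Q̄_B = 244.64 / 246.87 = 0.9910.

Q̄_A / Q̄_B ≈ 0.991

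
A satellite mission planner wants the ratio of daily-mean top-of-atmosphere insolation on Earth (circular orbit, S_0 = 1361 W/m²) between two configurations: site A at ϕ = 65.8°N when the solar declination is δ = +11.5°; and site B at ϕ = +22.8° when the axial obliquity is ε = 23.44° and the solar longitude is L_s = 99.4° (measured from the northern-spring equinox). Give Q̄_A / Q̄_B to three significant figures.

Q̄_A / Q̄_B ≈ 0.663

— Configuration A (ϕ=+65.8°):
cos h₀ = −tan(+65.8°) tan(+11.500°) = -0.4527, h₀ = 2.0406 rad.
Bracket: h₀ sin ϕ sin δ + cos ϕ cos δ sin h₀ = 2.0406×0.91212×0.19937 + 0.40992×0.97992×0.89166 = 0.371082 + 0.358170 = 0.729252.
Q̄ = (S_0/π) × [bracket] = (1361/π) × 0.729252 = 315.93 W/m².
— Configuration B (ϕ=+22.8°):
Solar declination: sin δ = sin ε · sin L_s = sin 23.44° × sin 99.4° = 0.39245, so δ = +23.107°.
cos h₀ = −tan(+22.8°) tan(+23.107°) = -0.1794, h₀ = 1.7511 rad.
Bracket: h₀ sin ϕ sin δ + cos ϕ cos δ sin h₀ = 1.7511×0.38752×0.39245 + 0.92186×0.91977×0.98378 = 0.266311 + 0.834146 = 1.100457.
Q̄ = (S_0/π) × [bracket] = (1361/π) × 1.100457 = 476.74 W/m².
Ratio Q̄_A / Q̄_B = 315.93 / 476.74 = 0.6627.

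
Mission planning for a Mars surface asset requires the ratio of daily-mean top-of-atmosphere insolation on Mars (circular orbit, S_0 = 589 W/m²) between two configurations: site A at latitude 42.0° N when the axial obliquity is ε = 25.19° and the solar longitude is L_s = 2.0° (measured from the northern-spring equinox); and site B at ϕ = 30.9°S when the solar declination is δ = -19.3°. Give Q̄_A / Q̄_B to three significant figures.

Q̄_A / Q̄_B ≈ 0.693

— Configuration A (ϕ=+42.0°):
Solar declination: sin δ = sin ε · sin L_s = sin 25.19° × sin 2.0° = 0.01485, so δ = +0.851°.
cos h₀ = −tan(+42.0°) tan(+0.851°) = -0.0134, h₀ = 1.5842 rad.
Bracket: h₀ sin ϕ sin δ + cos ϕ cos δ sin h₀ = 1.5842×0.66913×0.01485 + 0.74314×0.99989×0.99991 = 0.015742 + 0.742991 = 0.758733.
Q̄ = (S_0/π) × [bracket] = (589/π) × 0.758733 = 142.25 W/m².
— Configuration B (ϕ=-30.9°):
cos h₀ = −tan(-30.9°) tan(-19.300°) = -0.2096, h₀ = 1.7819 rad.
Bracket: h₀ sin ϕ sin δ + cos ϕ cos δ sin h₀ = 1.7819×-0.51354×-0.33051 + 0.85806×0.94380×0.97779 = 0.302442 + 0.791851 = 1.094293.
Q̄ = (S_0/π) × [bracket] = (589/π) × 1.094293 = 205.16 W/m².
Ratio Q̄_A / Q̄_B = 142.25 / 205.16 = 0.6934.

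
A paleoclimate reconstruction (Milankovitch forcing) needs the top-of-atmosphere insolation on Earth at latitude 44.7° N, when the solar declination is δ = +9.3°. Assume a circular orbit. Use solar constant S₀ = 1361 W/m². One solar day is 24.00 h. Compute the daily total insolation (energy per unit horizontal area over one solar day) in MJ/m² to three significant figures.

cos H₀ = −tan(+44.7°) tan(+9.300°) = -0.1621, H₀ = 1.7336 rad.
Bracket: H₀ sin φ sin δ + cos φ cos δ sin H₀ = 1.7336×0.70339×0.16160 + 0.71080×0.98686×0.98678 = 0.197055 + 0.692187 = 0.889242.
Q̄ = (S₀/π) × [bracket] = (1361/π) × 0.889242 = 385.24 W/m².
Daily total = Q̄ × 24.00 h × 3600 s/h = 385.24 × 24.00 × 3600 / 10⁶ = 33.28 MJ/m².

33.3 MJ/m²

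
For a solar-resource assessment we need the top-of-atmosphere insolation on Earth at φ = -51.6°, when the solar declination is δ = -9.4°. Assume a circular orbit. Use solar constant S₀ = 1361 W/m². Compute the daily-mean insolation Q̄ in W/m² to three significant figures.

cos H₀ = −tan(-51.6°) tan(-9.400°) = -0.2089, H₀ = 1.7812 rad.
Bracket: H₀ sin φ sin δ + cos φ cos δ sin H₀ = 1.7812×-0.78369×-0.16333 + 0.62115×0.98657×0.97794 = 0.227994 + 0.599289 = 0.827283.
Q̄ = (S₀/π) × [bracket] = (1361/π) × 0.827283 = 358.4 W/m².

Q̄ ≈ 358 W/m²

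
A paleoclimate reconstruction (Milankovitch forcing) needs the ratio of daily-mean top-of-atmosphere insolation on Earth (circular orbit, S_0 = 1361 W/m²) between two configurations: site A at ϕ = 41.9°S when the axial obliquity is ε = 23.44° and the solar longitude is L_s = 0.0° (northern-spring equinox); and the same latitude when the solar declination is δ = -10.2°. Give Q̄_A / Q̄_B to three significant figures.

Q̄_A / Q̄_B ≈ 0.802

— Configuration A (ϕ=-41.9°):
Solar declination: sin δ = sin ε · sin L_s = sin 23.44° × sin 0.0° = 0.00000, so δ = +0.000°.
cos h₀ = −tan(-41.9°) tan(+0.000°) = 0.0000, h₀ = 1.5708 rad.
Bracket: h₀ sin ϕ sin δ + cos ϕ cos δ sin h₀ = 1.5708×-0.66783×0.00000 + 0.74431×1.00000×1.00000 = -0.000000 + 0.744310 = 0.744310.
Q̄ = (S_0/π) × [bracket] = (1361/π) × 0.744310 = 322.45 W/m².
— Configuration B (ϕ=-41.9°):
cos h₀ = −tan(-41.9°) tan(-10.200°) = -0.1614, h₀ = 1.7329 rad.
Bracket: h₀ sin ϕ sin δ + cos ϕ cos δ sin h₀ = 1.7329×-0.66783×-0.17708 + 0.74431×0.98420×0.98688 = 0.204932 + 0.722939 = 0.927871.
Q̄ = (S_0/π) × [bracket] = (1361/π) × 0.927871 = 401.97 W/m².
Ratio Q̄_A / Q̄_B = 322.45 / 401.97 = 0.8022.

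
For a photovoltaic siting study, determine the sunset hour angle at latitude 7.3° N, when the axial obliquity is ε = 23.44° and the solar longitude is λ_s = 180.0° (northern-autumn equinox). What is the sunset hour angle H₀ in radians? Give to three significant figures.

Solar declination: sin δ = sin ε · sin λ_s = sin 23.44° × sin 180.0° = 0.00000, so δ = +0.000°.
cos H₀ = −tan φ · tan δ = −tan(+7.3°) × tan(+0.000°) = -0.0000, so H₀ = 1.5708 rad = 90.00°.

H₀ = 1.57 rad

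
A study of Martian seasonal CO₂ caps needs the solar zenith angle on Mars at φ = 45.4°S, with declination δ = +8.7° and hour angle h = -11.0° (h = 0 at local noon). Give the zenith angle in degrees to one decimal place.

cos θ_z = sin φ sin δ + cos φ cos δ cos h = -0.107702 + 0.681322 = 0.573620.
θ_z = arccos(0.573620) = 55.0°.

θ_z = 55.0°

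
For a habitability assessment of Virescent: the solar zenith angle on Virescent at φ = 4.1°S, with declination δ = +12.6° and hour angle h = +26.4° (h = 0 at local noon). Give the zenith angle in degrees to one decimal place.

cos θ_z = sin φ sin δ + cos φ cos δ cos h = -0.015597 + 0.871903 = 0.856306.
θ_z = arccos(0.856306) = 31.1°.

θ_z = 31.1°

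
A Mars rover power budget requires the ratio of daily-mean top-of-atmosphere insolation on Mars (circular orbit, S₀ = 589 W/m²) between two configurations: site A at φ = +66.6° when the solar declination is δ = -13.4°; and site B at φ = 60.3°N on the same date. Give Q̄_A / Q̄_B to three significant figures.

— Configuration A (φ=+66.6°):
cos H₀ = −tan(+66.6°) tan(-13.400°) = 0.5505, H₀ = 0.9878 rad.
Bracket: H₀ sin φ sin δ + cos φ cos δ sin H₀ = 0.9878×0.91775×-0.23175 + 0.39715×0.97278×0.83482 = -0.210094 + 0.322524 = 0.112430.
Q̄ = (S₀/π) × [bracket] = (589/π) × 0.112430 = 21.079 W/m².
— Configuration B (φ=+60.3°):
cos H₀ = −tan(+60.3°) tan(-13.400°) = 0.4177, H₀ = 1.1399 rad.
Bracket: H₀ sin φ sin δ + cos φ cos δ sin H₀ = 1.1399×0.86863×-0.23175 + 0.49546×0.97278×0.90860 = -0.229468 + 0.437921 = 0.208453.
Q̄ = (S₀/π) × [bracket] = (589/π) × 0.208453 = 39.082 W/m².
Ratio Q̄_A / Q̄_B = 21.079 / 39.082 = 0.5394.

Q̄_A / Q̄_B ≈ 0.539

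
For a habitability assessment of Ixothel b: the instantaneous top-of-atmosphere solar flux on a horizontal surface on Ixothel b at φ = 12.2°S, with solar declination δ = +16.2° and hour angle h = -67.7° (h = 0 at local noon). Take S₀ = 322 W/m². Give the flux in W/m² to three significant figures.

95.7 W/m²

cos θ_z = sin φ sin δ + cos φ cos δ cos h = -0.058958 + 0.356160 = 0.297202.
Flux = S₀ · cos θ_z = 322 × 0.297202 = 95.70 W/m².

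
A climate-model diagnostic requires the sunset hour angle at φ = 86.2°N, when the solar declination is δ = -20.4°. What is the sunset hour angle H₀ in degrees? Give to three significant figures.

cos H₀ = −tan φ · tan δ = 5.5992 ≥ 1, so the Sun never rises (polar night) and H₀ = 0.

H₀ = 0.00°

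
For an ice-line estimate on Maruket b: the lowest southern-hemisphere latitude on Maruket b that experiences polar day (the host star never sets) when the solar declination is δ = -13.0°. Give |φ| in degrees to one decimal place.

Polar day requires cos H₀ = −tan φ tan δ ≤ −1, i.e. tan φ tan δ ≥ 1.
The boundary is |tan φ| · |tan δ| = 1, so |φ| = 90° − |δ| = 90° − 13.0° = 77.0° in the southern hemisphere.

|φ| = 77.0°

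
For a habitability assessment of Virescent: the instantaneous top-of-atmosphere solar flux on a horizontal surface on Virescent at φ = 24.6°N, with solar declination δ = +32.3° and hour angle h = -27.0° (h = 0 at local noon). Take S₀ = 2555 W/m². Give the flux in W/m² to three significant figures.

2.32e+03 W/m²

cos θ_z = sin φ sin δ + cos φ cos δ cos h = 0.222441 + 0.684776 = 0.907217.
Flux = S₀ · cos θ_z = 2555 × 0.907217 = 2318 W/m².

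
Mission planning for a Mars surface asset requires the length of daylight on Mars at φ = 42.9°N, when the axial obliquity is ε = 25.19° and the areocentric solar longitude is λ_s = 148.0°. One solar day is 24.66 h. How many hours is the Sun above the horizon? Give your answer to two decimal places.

sin δ = sin 25.19° × sin 148.0° = 0.22554, so δ = +13.035°.
cos H₀ = −tan φ · tan δ = −tan(+42.9°) × tan(+13.035°) = -0.2151, so H₀ = 1.7876 rad = 102.42°.
Daylight = 2H₀/(2π) × 24.66 h = (1.7876/π) × 24.66 = 14.03 h.

14.03 h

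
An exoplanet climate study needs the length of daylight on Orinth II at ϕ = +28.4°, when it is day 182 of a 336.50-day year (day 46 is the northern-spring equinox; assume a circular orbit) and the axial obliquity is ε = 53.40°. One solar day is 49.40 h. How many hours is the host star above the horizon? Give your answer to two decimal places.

29.10 h

Solar longitude: L_s = 360° × (182 − 46)/336.50 = 145.498°.
sin δ = sin 53.40° × sin 145.498° = 0.45475, so δ = +27.049°.
cos h₀ = −tan ϕ · tan δ = −tan(+28.4°) × tan(+27.049°) = -0.2761, so h₀ = 1.8505 rad = 106.03°.
Daylight = 2h₀/(2π) × 49.40 h = (1.8505/π) × 49.40 = 29.10 h.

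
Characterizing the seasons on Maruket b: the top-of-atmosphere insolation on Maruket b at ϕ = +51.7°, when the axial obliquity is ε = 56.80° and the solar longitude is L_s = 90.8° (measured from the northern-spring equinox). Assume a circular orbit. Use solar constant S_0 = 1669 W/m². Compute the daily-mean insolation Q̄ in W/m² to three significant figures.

Q̄ ≈ 1.10e+03 W/m²

Solar declination: sin δ = sin ε · sin L_s = sin 56.80° × sin 90.8° = 0.83668, so δ = +56.791°.
cos h₀ = −tan(+51.7°) tan(+56.791°) = -1.9344 ≤ −1 ⇒ polar day, h₀ = π.
Bracket: h₀ sin ϕ sin δ + cos ϕ cos δ sin h₀ = 3.1416×0.78478×0.83668 + 0.61978×0.54769×0.00000 = 2.062805 + 0.000000 = 2.062805.
Q̄ = (S_0/π) × [bracket] = (1669/π) × 2.062805 = 1096 W/m².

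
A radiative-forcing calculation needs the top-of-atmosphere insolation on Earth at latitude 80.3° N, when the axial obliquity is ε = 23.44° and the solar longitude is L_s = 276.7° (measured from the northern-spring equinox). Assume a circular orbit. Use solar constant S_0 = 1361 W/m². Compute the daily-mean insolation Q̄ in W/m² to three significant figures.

Q̄ ≈ 0.00 W/m²

Solar declination: sin δ = sin ε · sin L_s = sin 23.44° × sin 276.7° = -0.39507, so δ = -23.270°.
cos h₀ = −tan(+80.3°) tan(-23.270°) = 2.5159 ≥ 1 ⇒ polar night, h₀ = 0 and Q̄ = 0.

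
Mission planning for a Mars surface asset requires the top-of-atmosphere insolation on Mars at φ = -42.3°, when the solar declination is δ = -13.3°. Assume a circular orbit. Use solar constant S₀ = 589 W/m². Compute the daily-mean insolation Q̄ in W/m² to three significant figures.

cos H₀ = −tan(-42.3°) tan(-13.300°) = -0.2151, H₀ = 1.7876 rad.
Bracket: H₀ sin φ sin δ + cos φ cos δ sin H₀ = 1.7876×-0.67301×-0.23005 + 0.73963×0.97318×0.97659 = 0.276767 + 0.702943 = 0.979710.
Q̄ = (S₀/π) × [bracket] = (589/π) × 0.979710 = 183.7 W/m².

Q̄ ≈ 184 W/m²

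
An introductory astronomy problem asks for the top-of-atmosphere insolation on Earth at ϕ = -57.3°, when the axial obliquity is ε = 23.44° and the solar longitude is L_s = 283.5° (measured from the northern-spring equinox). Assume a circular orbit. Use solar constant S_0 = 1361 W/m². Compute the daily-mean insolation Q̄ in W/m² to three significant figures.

Q̄ ≈ 485 W/m²

Solar declination: sin δ = sin ε · sin L_s = sin 23.44° × sin 283.5° = -0.38680, so δ = -22.755°.
cos h₀ = −tan(-57.3°) tan(-22.755°) = -0.6534, h₀ = 2.2828 rad.
Bracket: h₀ sin ϕ sin δ + cos ϕ cos δ sin h₀ = 2.2828×-0.84151×-0.38680 + 0.54024×0.92216×0.75705 = 0.743042 + 0.377153 = 1.120195.
Q̄ = (S_0/π) × [bracket] = (1361/π) × 1.120195 = 485.3 W/m².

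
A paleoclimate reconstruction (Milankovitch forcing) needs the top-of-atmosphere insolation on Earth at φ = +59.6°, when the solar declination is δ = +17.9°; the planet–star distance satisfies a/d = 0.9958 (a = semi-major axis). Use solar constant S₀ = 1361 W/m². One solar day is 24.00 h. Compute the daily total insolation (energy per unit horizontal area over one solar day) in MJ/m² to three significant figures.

36.1 MJ/m²

cos H₀ = −tan(+59.6°) tan(+17.900°) = -0.5505, H₀ = 2.1538 rad.
Bracket: H₀ sin φ sin δ + cos φ cos δ sin H₀ = 2.1538×0.86251×0.30736 + 0.50603×0.95159×0.83482 = 0.570975 + 0.401993 = 0.972968.
Inverse-square distance factor (a/d)² = 0.9958² = 0.991618.
Q̄ = (S₀/π) × 0.991618 × [bracket] = (1361/π) × 0.991618 × 0.972968 = 417.98 W/m².
Daily total = Q̄ × 24.00 h × 3600 s/h = 417.98 × 24.00 × 3600 / 10⁶ = 36.11 MJ/m².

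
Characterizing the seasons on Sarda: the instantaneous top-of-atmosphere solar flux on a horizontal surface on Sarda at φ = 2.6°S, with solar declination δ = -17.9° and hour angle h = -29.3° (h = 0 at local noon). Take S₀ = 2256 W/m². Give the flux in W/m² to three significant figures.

1.90e+03 W/m²

cos θ_z = sin φ sin δ + cos φ cos δ cos h = 0.013943 + 0.829002 = 0.842945.
Flux = S₀ · cos θ_z = 2256 × 0.842945 = 1902 W/m².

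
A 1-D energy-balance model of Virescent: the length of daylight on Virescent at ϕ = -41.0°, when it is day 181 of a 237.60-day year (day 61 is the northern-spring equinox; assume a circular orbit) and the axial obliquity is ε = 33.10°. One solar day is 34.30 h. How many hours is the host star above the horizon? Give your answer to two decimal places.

Solar longitude: L_s = 360° × (181 − 61)/237.60 = 181.818°.
sin δ = sin 33.10° × sin 181.818° = -0.01733, so δ = -0.993°.
cos h₀ = −tan ϕ · tan δ = −tan(-41.0°) × tan(-0.993°) = -0.0151, so h₀ = 1.5859 rad = 90.86°.
Daylight = 2h₀/(2π) × 34.30 h = (1.5859/π) × 34.30 = 17.31 h.

17.31 h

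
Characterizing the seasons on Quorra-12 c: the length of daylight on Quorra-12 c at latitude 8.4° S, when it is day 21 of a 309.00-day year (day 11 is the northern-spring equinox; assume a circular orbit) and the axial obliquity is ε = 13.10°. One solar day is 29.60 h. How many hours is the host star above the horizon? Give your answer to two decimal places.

14.74 h

Solar longitude: L_s = 360° × (21 − 11)/309.00 = 11.650°.
sin δ = sin 13.10° × sin 11.650° = 0.04577, so δ = +2.623°.
cos h₀ = −tan ϕ · tan δ = −tan(-8.4°) × tan(+2.623°) = 0.0068, so h₀ = 1.5640 rad = 89.61°.
Daylight = 2h₀/(2π) × 29.60 h = (1.5640/π) × 29.60 = 14.74 h.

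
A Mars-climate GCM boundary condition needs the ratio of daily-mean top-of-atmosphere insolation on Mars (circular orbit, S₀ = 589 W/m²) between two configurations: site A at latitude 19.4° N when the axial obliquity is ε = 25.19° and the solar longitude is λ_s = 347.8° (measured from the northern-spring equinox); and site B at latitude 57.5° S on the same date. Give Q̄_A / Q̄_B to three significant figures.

— Configuration A (φ=+19.4°):
Solar declination: sin δ = sin ε · sin λ_s = sin 25.19° × sin 347.8° = -0.08994, so δ = -5.160°.
cos H₀ = −tan(+19.4°) tan(-5.160°) = 0.0318, H₀ = 1.5390 rad.
Bracket: H₀ sin φ sin δ + cos φ cos δ sin H₀ = 1.5390×0.33216×-0.08994 + 0.94322×0.99595×0.99949 = -0.045977 + 0.938921 = 0.892944.
Q̄ = (S₀/π) × [bracket] = (589/π) × 0.892944 = 167.41 W/m².
— Configuration B (φ=-57.5°):
cos H₀ = −tan(-57.5°) tan(-5.160°) = -0.1418, H₀ = 1.7130 rad.
Bracket: H₀ sin φ sin δ + cos φ cos δ sin H₀ = 1.7130×-0.84339×-0.08994 + 0.53730×0.99595×0.98990 = 0.129939 + 0.529719 = 0.659658.
Q̄ = (S₀/π) × [bracket] = (589/π) × 0.659658 = 123.68 W/m².
Ratio Q̄_A / Q̄_B = 167.41 / 123.68 = 1.354.

Q̄_A / Q̄_B ≈ 1.35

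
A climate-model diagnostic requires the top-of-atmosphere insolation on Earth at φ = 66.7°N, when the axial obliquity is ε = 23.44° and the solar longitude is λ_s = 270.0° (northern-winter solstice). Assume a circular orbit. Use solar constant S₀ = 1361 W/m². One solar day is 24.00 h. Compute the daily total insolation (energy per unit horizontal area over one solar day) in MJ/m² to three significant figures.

Solar declination: sin δ = sin ε · sin λ_s = sin 23.44° × sin 270.0° = -0.39779, so δ = -23.440°.
cos H₀ = −tan(+66.7°) tan(-23.440°) = 1.0067 ≥ 1 ⇒ polar night, H₀ = 0 and Q̄ = 0.
Daily total = Q̄ × 24.00 h × 3600 s/h = 0.00 MJ/m².

0.00 MJ/m²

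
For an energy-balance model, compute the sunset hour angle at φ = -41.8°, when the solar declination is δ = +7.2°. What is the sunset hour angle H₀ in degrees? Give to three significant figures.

cos H₀ = −tan φ · tan δ = −tan(-41.8°) × tan(+7.200°) = 0.1130, so H₀ = 1.4576 rad = 83.51°.

H₀ = 83.5°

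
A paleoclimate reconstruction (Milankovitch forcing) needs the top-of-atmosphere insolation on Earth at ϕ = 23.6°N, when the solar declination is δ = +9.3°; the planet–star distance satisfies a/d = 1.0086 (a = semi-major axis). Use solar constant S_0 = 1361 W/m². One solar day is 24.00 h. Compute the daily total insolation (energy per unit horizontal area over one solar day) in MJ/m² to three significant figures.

cos h₀ = −tan(+23.6°) tan(+9.300°) = -0.0715, h₀ = 1.6424 rad.
Bracket: h₀ sin ϕ sin δ + cos ϕ cos δ sin h₀ = 1.6424×0.40035×0.16160 + 0.91636×0.98686×0.99744 = 0.106258 + 0.902004 = 1.008262.
Inverse-square distance factor (a/d)² = 1.0086² = 1.017274.
Q̄ = (S_0/π) × 1.017274 × [bracket] = (1361/π) × 1.017274 × 1.008262 = 444.34 W/m².
Daily total = Q̄ × 24.00 h × 3600 s/h = 444.34 × 24.00 × 3600 / 10⁶ = 38.39 MJ/m².

38.4 MJ/m²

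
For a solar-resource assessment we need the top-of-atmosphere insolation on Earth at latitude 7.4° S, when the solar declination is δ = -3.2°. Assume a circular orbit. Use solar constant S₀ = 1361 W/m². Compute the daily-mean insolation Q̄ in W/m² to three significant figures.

Q̄ ≈ 434 W/m²

cos H₀ = −tan(-7.4°) tan(-3.200°) = -0.0073, H₀ = 1.5781 rad.
Bracket: H₀ sin φ sin δ + cos φ cos δ sin H₀ = 1.5781×-0.12880×-0.05582 + 0.99167×0.99844×0.99997 = 0.011346 + 0.990093 = 1.001439.
Q̄ = (S₀/π) × [bracket] = (1361/π) × 1.001439 = 433.8 W/m².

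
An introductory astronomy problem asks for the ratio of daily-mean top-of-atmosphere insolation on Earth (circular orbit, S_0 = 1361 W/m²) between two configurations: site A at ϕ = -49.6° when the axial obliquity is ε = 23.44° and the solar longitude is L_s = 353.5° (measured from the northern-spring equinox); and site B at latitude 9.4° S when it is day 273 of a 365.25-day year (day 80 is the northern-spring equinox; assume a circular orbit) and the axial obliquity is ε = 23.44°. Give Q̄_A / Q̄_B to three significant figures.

— Configuration A (ϕ=-49.6°):
Solar declination: sin δ = sin ε · sin L_s = sin 23.44° × sin 353.5° = -0.04503, so δ = -2.581°.
cos h₀ = −tan(-49.6°) tan(-2.581°) = -0.0530, h₀ = 1.6238 rad.
Bracket: h₀ sin ϕ sin δ + cos ϕ cos δ sin h₀ = 1.6238×-0.76154×-0.04503 + 0.64812×0.99899×0.99860 = 0.055684 + 0.646559 = 0.702243.
Q̄ = (S_0/π) × [bracket] = (1361/π) × 0.702243 = 304.23 W/m².
— Configuration B (ϕ=-9.4°):
Solar longitude: L_s = 360° × (273 − 80)/365.25 = 190.226°.
sin δ = sin 23.44° × sin 190.226° = -0.07062, so δ = -4.050°.
cos h₀ = −tan(-9.4°) tan(-4.050°) = -0.0117, h₀ = 1.5825 rad.
Bracket: h₀ sin ϕ sin δ + cos ϕ cos δ sin h₀ = 1.5825×-0.16333×-0.07062 + 0.98657×0.99750×0.99993 = 0.018253 + 0.984035 = 1.002288.
Q̄ = (S_0/π) × [bracket] = (1361/π) × 1.002288 = 434.21 W/m².
Ratio Q̄_A / Q̄_B = 304.23 / 434.21 = 0.7007.

Q̄_A / Q̄_B ≈ 0.701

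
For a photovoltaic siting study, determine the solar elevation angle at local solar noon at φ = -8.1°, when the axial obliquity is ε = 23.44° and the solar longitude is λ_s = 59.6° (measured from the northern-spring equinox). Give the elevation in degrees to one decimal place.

Solar declination: sin δ = sin ε · sin λ_s = sin 23.44° × sin 59.6° = 0.34310, so δ = +20.066°.
At local noon the hour angle is zero, so the zenith angle equals |φ − δ| = |-8.1° − (+20.066°)| = 28.166°.
Elevation = 90° − 28.166° = 61.8°.

61.8°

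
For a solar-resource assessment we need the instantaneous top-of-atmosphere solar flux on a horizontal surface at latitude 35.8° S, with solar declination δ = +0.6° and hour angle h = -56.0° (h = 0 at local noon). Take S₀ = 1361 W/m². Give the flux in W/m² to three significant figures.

cos θ_z = sin φ sin δ + cos φ cos δ cos h = -0.006126 + 0.453516 = 0.447390.
Flux = S₀ · cos θ_z = 1361 × 0.447390 = 608.9 W/m².

609 W/m²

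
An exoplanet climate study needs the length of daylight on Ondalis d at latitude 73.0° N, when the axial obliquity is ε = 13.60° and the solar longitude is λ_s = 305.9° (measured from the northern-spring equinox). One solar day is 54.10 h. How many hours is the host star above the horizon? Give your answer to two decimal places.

Solar declination: sin δ = sin ε · sin λ_s = sin 13.60° × sin 305.9° = -0.19047, so δ = -10.981°.
cos H₀ = −tan φ · tan δ = −tan(+73.0°) × tan(-10.981°) = 0.6346, so H₀ = 0.8833 rad = 50.61°.
Daylight = 2H₀/(2π) × 54.10 h = (0.8833/π) × 54.10 = 15.21 h.

15.21 h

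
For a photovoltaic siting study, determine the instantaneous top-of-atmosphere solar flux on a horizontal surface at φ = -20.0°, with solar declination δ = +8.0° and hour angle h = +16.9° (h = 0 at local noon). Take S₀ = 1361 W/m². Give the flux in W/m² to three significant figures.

cos θ_z = sin φ sin δ + cos φ cos δ cos h = -0.047600 + 0.890361 = 0.842761.
Flux = S₀ · cos θ_z = 1361 × 0.842761 = 1147 W/m².

1.15e+03 W/m²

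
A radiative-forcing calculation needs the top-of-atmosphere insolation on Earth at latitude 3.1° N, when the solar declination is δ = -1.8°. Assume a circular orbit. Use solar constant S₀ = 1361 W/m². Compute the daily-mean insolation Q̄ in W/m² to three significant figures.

cos H₀ = −tan(+3.1°) tan(-1.800°) = 0.0017, H₀ = 1.5691 rad.
Bracket: H₀ sin φ sin δ + cos φ cos δ sin H₀ = 1.5691×0.05408×-0.03141 + 0.99854×0.99951×1.00000 = -0.002665 + 0.998051 = 0.995386.
Q̄ = (S₀/π) × [bracket] = (1361/π) × 0.995386 = 431.2 W/m².

Q̄ ≈ 431 W/m²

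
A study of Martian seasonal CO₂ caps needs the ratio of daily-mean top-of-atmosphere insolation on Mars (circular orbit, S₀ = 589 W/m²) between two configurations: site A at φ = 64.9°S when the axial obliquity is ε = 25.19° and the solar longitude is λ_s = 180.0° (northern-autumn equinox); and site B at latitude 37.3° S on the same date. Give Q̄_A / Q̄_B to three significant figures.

Q̄_A / Q̄_B ≈ 0.533

— Configuration A (φ=-64.9°):
Solar declination: sin δ = sin ε · sin λ_s = sin 25.19° × sin 180.0° = 0.00000, so δ = +0.000°.
cos H₀ = −tan(-64.9°) tan(+0.000°) = 0.0000, H₀ = 1.5708 rad.
Bracket: H₀ sin φ sin δ + cos φ cos δ sin H₀ = 1.5708×-0.90557×0.00000 + 0.42420×1.00000×1.00000 = -0.000000 + 0.424200 = 0.424200.
Q̄ = (S₀/π) × [bracket] = (589/π) × 0.424200 = 79.531 W/m².
— Configuration B (φ=-37.3°):
cos H₀ = −tan(-37.3°) tan(+0.000°) = 0.0000, H₀ = 1.5708 rad.
Bracket: H₀ sin φ sin δ + cos φ cos δ sin H₀ = 1.5708×-0.60599×0.00000 + 0.79547×1.00000×1.00000 = -0.000000 + 0.795470 = 0.795470.
Q̄ = (S₀/π) × [bracket] = (589/π) × 0.795470 = 149.14 W/m².
Ratio Q̄_A / Q̄_B = 79.531 / 149.14 = 0.5333.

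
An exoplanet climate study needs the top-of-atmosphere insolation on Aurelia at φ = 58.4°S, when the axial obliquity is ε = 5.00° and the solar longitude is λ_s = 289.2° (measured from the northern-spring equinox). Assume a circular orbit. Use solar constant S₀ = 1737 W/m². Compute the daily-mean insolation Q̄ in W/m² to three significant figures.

Q̄ ≈ 352 W/m²

Solar declination: sin δ = sin ε · sin λ_s = sin 5.00° × sin 289.2° = -0.08231, so δ = -4.721°.
cos H₀ = −tan(-58.4°) tan(-4.721°) = -0.1342, H₀ = 1.7054 rad.
Bracket: H₀ sin φ sin δ + cos φ cos δ sin H₀ = 1.7054×-0.85173×-0.08231 + 0.52399×0.99661×0.99095 = 0.119559 + 0.517488 = 0.637047.
Q̄ = (S₀/π) × [bracket] = (1737/π) × 0.637047 = 352.2 W/m².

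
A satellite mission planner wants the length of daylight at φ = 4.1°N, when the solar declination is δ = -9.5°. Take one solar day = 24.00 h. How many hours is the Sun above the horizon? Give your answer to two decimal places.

cos H₀ = −tan φ · tan δ = −tan(+4.1°) × tan(-9.500°) = 0.0120, so H₀ = 1.5588 rad = 89.31°.
Daylight = 2H₀/(2π) × 24.00 h = (1.5588/π) × 24.00 = 11.91 h.

11.91 h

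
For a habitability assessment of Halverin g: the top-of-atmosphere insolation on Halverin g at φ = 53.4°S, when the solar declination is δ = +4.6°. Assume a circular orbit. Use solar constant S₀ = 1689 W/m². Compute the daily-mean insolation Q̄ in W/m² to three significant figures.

Q̄ ≈ 267 W/m²

cos H₀ = −tan(-53.4°) tan(+4.600°) = 0.1083, H₀ = 1.4622 rad.
Bracket: H₀ sin φ sin δ + cos φ cos δ sin H₀ = 1.4622×-0.80282×0.08020 + 0.59622×0.99678×0.99411 = -0.094145 + 0.590800 = 0.496655.
Q̄ = (S₀/π) × [bracket] = (1689/π) × 0.496655 = 267.0 W/m².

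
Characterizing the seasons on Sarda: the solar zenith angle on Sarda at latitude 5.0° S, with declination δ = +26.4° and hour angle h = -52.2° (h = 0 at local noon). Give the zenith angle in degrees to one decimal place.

cos θ_z = sin φ sin δ + cos φ cos δ cos h = -0.038753 + 0.546899 = 0.508146.
θ_z = arccos(0.508146) = 59.5°.

θ_z = 59.5°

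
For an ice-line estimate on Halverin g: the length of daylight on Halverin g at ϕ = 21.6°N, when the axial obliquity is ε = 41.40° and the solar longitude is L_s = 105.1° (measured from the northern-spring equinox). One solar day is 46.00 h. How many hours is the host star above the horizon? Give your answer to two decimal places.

Solar declination: sin δ = sin ε · sin L_s = sin 41.40° × sin 105.1° = 0.63848, so δ = +39.678°.
cos h₀ = −tan ϕ · tan δ = −tan(+21.6°) × tan(+39.678°) = -0.3285, so h₀ = 1.9055 rad = 109.17°.
Daylight = 2h₀/(2π) × 46.00 h = (1.9055/π) × 46.00 = 27.90 h.

27.90 h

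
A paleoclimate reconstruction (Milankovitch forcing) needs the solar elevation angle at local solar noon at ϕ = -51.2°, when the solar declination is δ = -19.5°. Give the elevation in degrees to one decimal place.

At local noon the hour angle is zero, so the zenith angle equals |ϕ − δ| = |-51.2° − (-19.500°)| = 31.700°.
Elevation = 90° − 31.700° = 58.3°.

58.3°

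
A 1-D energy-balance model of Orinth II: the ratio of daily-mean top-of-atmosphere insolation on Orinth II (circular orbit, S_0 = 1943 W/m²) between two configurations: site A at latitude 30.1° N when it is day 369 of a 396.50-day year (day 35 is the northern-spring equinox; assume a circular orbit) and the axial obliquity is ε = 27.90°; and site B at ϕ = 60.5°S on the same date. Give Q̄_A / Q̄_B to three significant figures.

Q̄_A / Q̄_B ≈ 0.456

— Configuration A (ϕ=+30.1°):
Solar longitude: L_s = 360° × (369 − 35)/396.50 = 303.253°.
sin δ = sin 27.90° × sin 303.253° = -0.39131, so δ = -23.036°.
cos h₀ = −tan(+30.1°) tan(-23.036°) = 0.2465, h₀ = 1.3217 rad.
Bracket: h₀ sin ϕ sin δ + cos ϕ cos δ sin h₀ = 1.3217×0.50151×-0.39131 + 0.86515×0.92026×0.96915 = -0.259378 + 0.771601 = 0.512223.
Q̄ = (S_0/π) × [bracket] = (1943/π) × 0.512223 = 316.80 W/m².
— Configuration B (ϕ=-60.5°):
cos h₀ = −tan(-60.5°) tan(-23.036°) = -0.7516, h₀ = 2.4212 rad.
Bracket: h₀ sin ϕ sin δ + cos ϕ cos δ sin h₀ = 2.4212×-0.87036×-0.39131 + 0.49242×0.92026×0.65966 = 0.824614 + 0.298928 = 1.123542.
Q̄ = (S_0/π) × [bracket] = (1943/π) × 1.123542 = 694.88 W/m².
Ratio Q̄_A / Q̄_B = 316.80 / 694.88 = 0.4559.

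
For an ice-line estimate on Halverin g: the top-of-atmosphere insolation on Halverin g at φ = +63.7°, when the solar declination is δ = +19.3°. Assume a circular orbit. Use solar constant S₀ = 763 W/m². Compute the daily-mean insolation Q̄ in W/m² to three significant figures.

Q̄ ≈ 241 W/m²

cos H₀ = −tan(+63.7°) tan(+19.300°) = -0.7086, H₀ = 2.3583 rad.
Bracket: H₀ sin φ sin δ + cos φ cos δ sin H₀ = 2.3583×0.89649×0.33051 + 0.44307×0.94380×0.70564 = 0.698762 + 0.295077 = 0.993839.
Q̄ = (S₀/π) × [bracket] = (763/π) × 0.993839 = 241.4 W/m².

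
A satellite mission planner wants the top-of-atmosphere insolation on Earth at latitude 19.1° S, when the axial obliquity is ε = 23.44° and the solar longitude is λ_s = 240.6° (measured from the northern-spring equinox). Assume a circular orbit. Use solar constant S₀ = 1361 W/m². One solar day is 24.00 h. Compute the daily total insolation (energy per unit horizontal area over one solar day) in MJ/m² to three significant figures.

Solar declination: sin δ = sin ε · sin λ_s = sin 23.44° × sin 240.6° = -0.34656, so δ = -20.277°.
cos H₀ = −tan(-19.1°) tan(-20.277°) = -0.1279, H₀ = 1.6991 rad.
Bracket: H₀ sin φ sin δ + cos φ cos δ sin H₀ = 1.6991×-0.32722×-0.34656 + 0.94495×0.93803×0.99178 = 0.192680 + 0.879105 = 1.071785.
Q̄ = (S₀/π) × [bracket] = (1361/π) × 1.071785 = 464.32 W/m².
Daily total = Q̄ × 24.00 h × 3600 s/h = 464.32 × 24.00 × 3600 / 10⁶ = 40.12 MJ/m².

40.1 MJ/m²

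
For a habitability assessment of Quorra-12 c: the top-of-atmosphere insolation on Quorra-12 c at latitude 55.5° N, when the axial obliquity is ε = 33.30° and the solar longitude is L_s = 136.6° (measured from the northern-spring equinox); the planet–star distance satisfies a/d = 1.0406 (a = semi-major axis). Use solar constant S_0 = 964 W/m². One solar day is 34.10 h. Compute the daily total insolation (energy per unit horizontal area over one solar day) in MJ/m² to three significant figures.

45.2 MJ/m²

Solar declination: sin δ = sin ε · sin L_s = sin 33.30° × sin 136.6° = 0.37723, so δ = +22.162°.
cos h₀ = −tan(+55.5°) tan(+22.162°) = -0.5927, h₀ = 2.2051 rad.
Bracket: h₀ sin ϕ sin δ + cos ϕ cos δ sin h₀ = 2.2051×0.82413×0.37723 + 0.56641×0.92612×0.80546 = 0.685536 + 0.422515 = 1.108051.
Inverse-square distance factor (a/d)² = 1.0406² = 1.082848.
Q̄ = (S_0/π) × 1.082848 × [bracket] = (964/π) × 1.082848 × 1.108051 = 368.18 W/m².
Daily total = Q̄ × 34.10 h × 3600 s/h = 368.18 × 34.10 × 3600 / 10⁶ = 45.20 MJ/m².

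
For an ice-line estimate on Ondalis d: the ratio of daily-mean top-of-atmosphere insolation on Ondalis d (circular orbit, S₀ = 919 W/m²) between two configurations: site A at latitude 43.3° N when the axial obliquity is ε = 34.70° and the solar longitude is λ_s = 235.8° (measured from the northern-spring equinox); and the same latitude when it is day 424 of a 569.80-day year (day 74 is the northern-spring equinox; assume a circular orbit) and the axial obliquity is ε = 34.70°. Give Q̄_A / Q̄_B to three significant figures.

Q̄_A / Q̄_B ≈ 0.679

— Configuration A (φ=+43.3°):
Solar declination: sin δ = sin ε · sin λ_s = sin 34.70° × sin 235.8° = -0.47084, so δ = -28.089°.
cos H₀ = −tan(+43.3°) tan(-28.089°) = 0.5029, H₀ = 1.0438 rad.
Bracket: H₀ sin φ sin δ + cos φ cos δ sin H₀ = 1.0438×0.68582×-0.47084 + 0.72777×0.88222×0.86433 = -0.337055 + 0.554946 = 0.217891.
Q̄ = (S₀/π) × [bracket] = (919/π) × 0.217891 = 63.739 W/m².
— Configuration B (φ=+43.3°):
Solar longitude: λ_s = 360° × (424 − 74)/569.80 = 221.130°.
sin δ = sin 34.70° × sin 221.130° = -0.37446, so δ = -21.991°.
cos H₀ = −tan(+43.3°) tan(-21.991°) = 0.3806, H₀ = 1.1804 rad.
Bracket: H₀ sin φ sin δ + cos φ cos δ sin H₀ = 1.1804×0.68582×-0.37446 + 0.72777×0.92724×0.92476 = -0.303141 + 0.624044 = 0.320903.
Q̄ = (S₀/π) × [bracket] = (919/π) × 0.320903 = 93.873 W/m².
Ratio Q̄_A / Q̄_B = 63.739 / 93.873 = 0.6790.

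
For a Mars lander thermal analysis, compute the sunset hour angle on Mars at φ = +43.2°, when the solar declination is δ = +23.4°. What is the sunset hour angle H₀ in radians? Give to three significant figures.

H₀ = 1.99 rad

cos H₀ = −tan φ · tan δ = −tan(+43.2°) × tan(+23.400°) = -0.4064, so H₀ = 1.9893 rad = 113.98°.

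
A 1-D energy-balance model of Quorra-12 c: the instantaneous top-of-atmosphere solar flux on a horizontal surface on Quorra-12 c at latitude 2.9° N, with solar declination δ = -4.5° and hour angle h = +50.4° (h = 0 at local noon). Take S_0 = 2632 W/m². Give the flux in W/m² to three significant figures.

cos θ_z = sin ϕ sin δ + cos ϕ cos δ cos h = -0.003969 + 0.634645 = 0.630676.
Flux = S_0 · cos θ_z = 2632 × 0.630676 = 1660 W/m².

1.66e+03 W/m²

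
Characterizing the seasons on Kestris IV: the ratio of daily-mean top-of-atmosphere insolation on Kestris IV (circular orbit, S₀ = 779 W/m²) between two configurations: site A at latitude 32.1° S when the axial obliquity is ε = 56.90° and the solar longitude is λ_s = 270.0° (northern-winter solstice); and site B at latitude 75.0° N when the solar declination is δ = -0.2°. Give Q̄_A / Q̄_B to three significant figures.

— Configuration A (φ=-32.1°):
Solar declination: sin δ = sin ε · sin λ_s = sin 56.90° × sin 270.0° = -0.83772, so δ = -56.900°.
cos H₀ = −tan(-32.1°) tan(-56.900°) = -0.9623, H₀ = 2.8660 rad.
Bracket: H₀ sin φ sin δ + cos φ cos δ sin H₀ = 2.8660×-0.53140×-0.83772 + 0.84712×0.54610×0.27208 = 1.275841 + 0.125868 = 1.401709.
Q̄ = (S₀/π) × [bracket] = (779/π) × 1.401709 = 347.57 W/m².
— Configuration B (φ=+75.0°):
cos H₀ = −tan(+75.0°) tan(-0.200°) = 0.0130, H₀ = 1.5578 rad.
Bracket: H₀ sin φ sin δ + cos φ cos δ sin H₀ = 1.5578×0.96593×-0.00349 + 0.25882×0.99999×0.99992 = -0.005251 + 0.258797 = 0.253546.
Q̄ = (S₀/π) × [bracket] = (779/π) × 0.253546 = 62.870 W/m².
Ratio Q̄_A / Q̄_B = 347.57 / 62.870 = 5.528.

Q̄_A / Q̄_B ≈ 5.53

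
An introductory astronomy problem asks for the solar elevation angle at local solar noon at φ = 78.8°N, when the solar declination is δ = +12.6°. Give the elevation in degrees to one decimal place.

At local noon the hour angle is zero, so the zenith angle equals |φ − δ| = |+78.8° − (+12.600°)| = 66.200°.
Elevation = 90° − 66.200° = 23.8°.

23.8°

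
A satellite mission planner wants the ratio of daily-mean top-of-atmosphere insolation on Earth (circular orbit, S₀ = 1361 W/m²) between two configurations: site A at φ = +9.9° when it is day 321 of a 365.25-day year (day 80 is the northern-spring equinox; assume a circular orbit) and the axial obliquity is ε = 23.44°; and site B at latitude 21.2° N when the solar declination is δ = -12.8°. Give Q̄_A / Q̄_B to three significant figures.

Q̄_A / Q̄_B ≈ 1.07

— Configuration A (φ=+9.9°):
Solar longitude: λ_s = 360° × (321 − 80)/365.25 = 237.536°.
sin δ = sin 23.44° × sin 237.536° = -0.33563, so δ = -19.611°.
cos H₀ = −tan(+9.9°) tan(-19.611°) = 0.0622, H₀ = 1.5086 rad.
Bracket: H₀ sin φ sin δ + cos φ cos δ sin H₀ = 1.5086×0.17193×-0.33563 + 0.98511×0.94200×0.99806 = -0.087054 + 0.926173 = 0.839119.
Q̄ = (S₀/π) × [bracket] = (1361/π) × 0.839119 = 363.52 W/m².
— Configuration B (φ=+21.2°):
cos H₀ = −tan(+21.2°) tan(-12.800°) = 0.0881, H₀ = 1.4826 rad.
Bracket: H₀ sin φ sin δ + cos φ cos δ sin H₀ = 1.4826×0.36162×-0.22155 + 0.93232×0.97515×0.99611 = -0.118781 + 0.905615 = 0.786834.
Q̄ = (S₀/π) × [bracket] = (1361/π) × 0.786834 = 340.87 W/m².
Ratio Q̄_A / Q̄_B = 363.52 / 340.87 = 1.066.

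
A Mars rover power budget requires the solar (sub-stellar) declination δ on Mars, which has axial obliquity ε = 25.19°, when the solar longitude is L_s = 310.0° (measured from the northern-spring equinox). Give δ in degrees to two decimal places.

δ = -19.03°

sin δ = sin ε · sin L_s = sin 25.19° × sin 310.0° = -0.326045.
δ = arcsin(-0.326045) = -19.03°.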